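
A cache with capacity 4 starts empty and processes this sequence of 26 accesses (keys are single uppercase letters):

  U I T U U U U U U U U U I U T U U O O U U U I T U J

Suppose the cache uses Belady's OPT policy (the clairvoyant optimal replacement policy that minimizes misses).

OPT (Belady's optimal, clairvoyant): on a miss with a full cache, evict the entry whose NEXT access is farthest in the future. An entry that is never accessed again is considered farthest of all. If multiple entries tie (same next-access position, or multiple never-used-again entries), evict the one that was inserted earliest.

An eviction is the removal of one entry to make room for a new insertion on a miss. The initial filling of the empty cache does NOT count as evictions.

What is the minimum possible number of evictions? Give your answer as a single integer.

OPT (Belady) simulation (capacity=4):
  1. access U: MISS. Cache: [U]
  2. access I: MISS. Cache: [U I]
  3. access T: MISS. Cache: [U I T]
  4. access U: HIT. Next use of U: step 5. Cache: [U I T]
  5. access U: HIT. Next use of U: step 6. Cache: [U I T]
  6. access U: HIT. Next use of U: step 7. Cache: [U I T]
  7. access U: HIT. Next use of U: step 8. Cache: [U I T]
  8. access U: HIT. Next use of U: step 9. Cache: [U I T]
  9. access U: HIT. Next use of U: step 10. Cache: [U I T]
  10. access U: HIT. Next use of U: step 11. Cache: [U I T]
  11. access U: HIT. Next use of U: step 12. Cache: [U I T]
  12. access U: HIT. Next use of U: step 14. Cache: [U I T]
  13. access I: HIT. Next use of I: step 23. Cache: [U I T]
  14. access U: HIT. Next use of U: step 16. Cache: [U I T]
  15. access T: HIT. Next use of T: step 24. Cache: [U I T]
  16. access U: HIT. Next use of U: step 17. Cache: [U I T]
  17. access U: HIT. Next use of U: step 20. Cache: [U I T]
  18. access O: MISS. Cache: [U I T O]
  19. access O: HIT. Next use of O: never. Cache: [U I T O]
  20. access U: HIT. Next use of U: step 21. Cache: [U I T O]
  21. access U: HIT. Next use of U: step 22. Cache: [U I T O]
  22. access U: HIT. Next use of U: step 25. Cache: [U I T O]
  23. access I: HIT. Next use of I: never. Cache: [U I T O]
  24. access T: HIT. Next use of T: never. Cache: [U I T O]
  25. access U: HIT. Next use of U: never. Cache: [U I T O]
  26. access J: MISS, evict U (next use: never). Cache: [I T O J]
Total: 21 hits, 5 misses, 1 evictions

Answer: 1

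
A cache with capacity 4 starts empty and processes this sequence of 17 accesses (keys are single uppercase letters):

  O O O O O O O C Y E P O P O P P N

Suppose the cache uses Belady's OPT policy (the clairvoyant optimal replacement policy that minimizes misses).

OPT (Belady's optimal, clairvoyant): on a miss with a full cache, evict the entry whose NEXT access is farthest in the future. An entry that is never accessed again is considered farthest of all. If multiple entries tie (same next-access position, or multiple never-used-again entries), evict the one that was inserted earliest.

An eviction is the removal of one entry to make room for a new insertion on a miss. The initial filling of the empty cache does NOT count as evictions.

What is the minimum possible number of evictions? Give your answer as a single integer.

OPT (Belady) simulation (capacity=4):
  1. access O: MISS. Cache: [O]
  2. access O: HIT. Next use of O: step 3. Cache: [O]
  3. access O: HIT. Next use of O: step 4. Cache: [O]
  4. access O: HIT. Next use of O: step 5. Cache: [O]
  5. access O: HIT. Next use of O: step 6. Cache: [O]
  6. access O: HIT. Next use of O: step 7. Cache: [O]
  7. access O: HIT. Next use of O: step 12. Cache: [O]
  8. access C: MISS. Cache: [O C]
  9. access Y: MISS. Cache: [O C Y]
  10. access E: MISS. Cache: [O C Y E]
  11. access P: MISS, evict C (next use: never). Cache: [O Y E P]
  12. access O: HIT. Next use of O: step 14. Cache: [O Y E P]
  13. access P: HIT. Next use of P: step 15. Cache: [O Y E P]
  14. access O: HIT. Next use of O: never. Cache: [O Y E P]
  15. access P: HIT. Next use of P: step 16. Cache: [O Y E P]
  16. access P: HIT. Next use of P: never. Cache: [O Y E P]
  17. access N: MISS, evict O (next use: never). Cache: [Y E P N]
Total: 11 hits, 6 misses, 2 evictions

Answer: 2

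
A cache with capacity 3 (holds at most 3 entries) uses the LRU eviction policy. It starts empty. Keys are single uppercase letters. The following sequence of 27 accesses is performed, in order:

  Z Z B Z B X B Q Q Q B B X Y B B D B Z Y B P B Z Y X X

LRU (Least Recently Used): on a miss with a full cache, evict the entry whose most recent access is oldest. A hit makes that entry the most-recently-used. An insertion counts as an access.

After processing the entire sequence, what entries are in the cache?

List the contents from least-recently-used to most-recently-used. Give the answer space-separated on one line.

Answer: Z Y X

Derivation:
LRU simulation (capacity=3):
  1. access Z: MISS. Cache (LRU->MRU): [Z]
  2. access Z: HIT. Cache (LRU->MRU): [Z]
  3. access B: MISS. Cache (LRU->MRU): [Z B]
  4. access Z: HIT. Cache (LRU->MRU): [B Z]
  5. access B: HIT. Cache (LRU->MRU): [Z B]
  6. access X: MISS. Cache (LRU->MRU): [Z B X]
  7. access B: HIT. Cache (LRU->MRU): [Z X B]
  8. access Q: MISS, evict Z. Cache (LRU->MRU): [X B Q]
  9. access Q: HIT. Cache (LRU->MRU): [X B Q]
  10. access Q: HIT. Cache (LRU->MRU): [X B Q]
  11. access B: HIT. Cache (LRU->MRU): [X Q B]
  12. access B: HIT. Cache (LRU->MRU): [X Q B]
  13. access X: HIT. Cache (LRU->MRU): [Q B X]
  14. access Y: MISS, evict Q. Cache (LRU->MRU): [B X Y]
  15. access B: HIT. Cache (LRU->MRU): [X Y B]
  16. access B: HIT. Cache (LRU->MRU): [X Y B]
  17. access D: MISS, evict X. Cache (LRU->MRU): [Y B D]
  18. access B: HIT. Cache (LRU->MRU): [Y D B]
  19. access Z: MISS, evict Y. Cache (LRU->MRU): [D B Z]
  20. access Y: MISS, evict D. Cache (LRU->MRU): [B Z Y]
  21. access B: HIT. Cache (LRU->MRU): [Z Y B]
  22. access P: MISS, evict Z. Cache (LRU->MRU): [Y B P]
  23. access B: HIT. Cache (LRU->MRU): [Y P B]
  24. access Z: MISS, evict Y. Cache (LRU->MRU): [P B Z]
  25. access Y: MISS, evict P. Cache (LRU->MRU): [B Z Y]
  26. access X: MISS, evict B. Cache (LRU->MRU): [Z Y X]
  27. access X: HIT. Cache (LRU->MRU): [Z Y X]
Total: 15 hits, 12 misses, 9 evictions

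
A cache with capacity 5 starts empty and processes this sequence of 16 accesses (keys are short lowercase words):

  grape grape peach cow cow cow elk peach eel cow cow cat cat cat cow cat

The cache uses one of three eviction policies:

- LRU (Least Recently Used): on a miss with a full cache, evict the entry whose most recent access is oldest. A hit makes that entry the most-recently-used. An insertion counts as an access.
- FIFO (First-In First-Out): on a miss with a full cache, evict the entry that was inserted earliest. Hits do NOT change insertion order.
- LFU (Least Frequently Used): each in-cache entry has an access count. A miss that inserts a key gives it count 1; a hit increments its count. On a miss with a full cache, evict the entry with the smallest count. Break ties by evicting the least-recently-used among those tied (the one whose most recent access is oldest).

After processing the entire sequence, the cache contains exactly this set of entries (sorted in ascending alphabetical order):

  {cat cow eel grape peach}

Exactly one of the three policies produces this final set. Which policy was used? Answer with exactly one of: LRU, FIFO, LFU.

Simulating under each policy and comparing final sets:
  LRU: final set = {cat cow eel elk peach} -> differs
  FIFO: final set = {cat cow eel elk peach} -> differs
  LFU: final set = {cat cow eel grape peach} -> MATCHES target
Only LFU produces the target set.

Answer: LFU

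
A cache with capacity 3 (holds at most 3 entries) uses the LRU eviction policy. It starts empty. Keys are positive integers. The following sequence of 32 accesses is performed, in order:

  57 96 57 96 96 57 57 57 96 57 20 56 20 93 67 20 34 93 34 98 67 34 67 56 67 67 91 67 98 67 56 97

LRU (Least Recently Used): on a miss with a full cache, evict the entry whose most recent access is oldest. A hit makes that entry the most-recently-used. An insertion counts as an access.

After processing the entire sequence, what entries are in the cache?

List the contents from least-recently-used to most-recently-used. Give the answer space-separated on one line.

Answer: 67 56 97

Derivation:
LRU simulation (capacity=3):
  1. access 57: MISS. Cache (LRU->MRU): [57]
  2. access 96: MISS. Cache (LRU->MRU): [57 96]
  3. access 57: HIT. Cache (LRU->MRU): [96 57]
  4. access 96: HIT. Cache (LRU->MRU): [57 96]
  5. access 96: HIT. Cache (LRU->MRU): [57 96]
  6. access 57: HIT. Cache (LRU->MRU): [96 57]
  7. access 57: HIT. Cache (LRU->MRU): [96 57]
  8. access 57: HIT. Cache (LRU->MRU): [96 57]
  9. access 96: HIT. Cache (LRU->MRU): [57 96]
  10. access 57: HIT. Cache (LRU->MRU): [96 57]
  11. access 20: MISS. Cache (LRU->MRU): [96 57 20]
  12. access 56: MISS, evict 96. Cache (LRU->MRU): [57 20 56]
  13. access 20: HIT. Cache (LRU->MRU): [57 56 20]
  14. access 93: MISS, evict 57. Cache (LRU->MRU): [56 20 93]
  15. access 67: MISS, evict 56. Cache (LRU->MRU): [20 93 67]
  16. access 20: HIT. Cache (LRU->MRU): [93 67 20]
  17. access 34: MISS, evict 93. Cache (LRU->MRU): [67 20 34]
  18. access 93: MISS, evict 67. Cache (LRU->MRU): [20 34 93]
  19. access 34: HIT. Cache (LRU->MRU): [20 93 34]
  20. access 98: MISS, evict 20. Cache (LRU->MRU): [93 34 98]
  21. access 67: MISS, evict 93. Cache (LRU->MRU): [34 98 67]
  22. access 34: HIT. Cache (LRU->MRU): [98 67 34]
  23. access 67: HIT. Cache (LRU->MRU): [98 34 67]
  24. access 56: MISS, evict 98. Cache (LRU->MRU): [34 67 56]
  25. access 67: HIT. Cache (LRU->MRU): [34 56 67]
  26. access 67: HIT. Cache (LRU->MRU): [34 56 67]
  27. access 91: MISS, evict 34. Cache (LRU->MRU): [56 67 91]
  28. access 67: HIT. Cache (LRU->MRU): [56 91 67]
  29. access 98: MISS, evict 56. Cache (LRU->MRU): [91 67 98]
  30. access 67: HIT. Cache (LRU->MRU): [91 98 67]
  31. access 56: MISS, evict 91. Cache (LRU->MRU): [98 67 56]
  32. access 97: MISS, evict 98. Cache (LRU->MRU): [67 56 97]
Total: 17 hits, 15 misses, 12 evictions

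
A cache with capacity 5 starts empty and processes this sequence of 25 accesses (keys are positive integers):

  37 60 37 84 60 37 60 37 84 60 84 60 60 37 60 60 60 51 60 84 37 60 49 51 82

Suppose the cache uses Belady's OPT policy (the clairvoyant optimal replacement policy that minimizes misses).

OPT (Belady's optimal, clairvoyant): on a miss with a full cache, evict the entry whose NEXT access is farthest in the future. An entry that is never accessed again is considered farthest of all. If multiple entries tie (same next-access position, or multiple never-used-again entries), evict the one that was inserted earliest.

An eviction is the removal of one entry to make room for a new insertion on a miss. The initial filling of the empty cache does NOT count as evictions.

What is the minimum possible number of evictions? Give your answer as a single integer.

Answer: 1

Derivation:
OPT (Belady) simulation (capacity=5):
  1. access 37: MISS. Cache: [37]
  2. access 60: MISS. Cache: [37 60]
  3. access 37: HIT. Next use of 37: step 6. Cache: [37 60]
  4. access 84: MISS. Cache: [37 60 84]
  5. access 60: HIT. Next use of 60: step 7. Cache: [37 60 84]
  6. access 37: HIT. Next use of 37: step 8. Cache: [37 60 84]
  7. access 60: HIT. Next use of 60: step 10. Cache: [37 60 84]
  8. access 37: HIT. Next use of 37: step 14. Cache: [37 60 84]
  9. access 84: HIT. Next use of 84: step 11. Cache: [37 60 84]
  10. access 60: HIT. Next use of 60: step 12. Cache: [37 60 84]
  11. access 84: HIT. Next use of 84: step 20. Cache: [37 60 84]
  12. access 60: HIT. Next use of 60: step 13. Cache: [37 60 84]
  13. access 60: HIT. Next use of 60: step 15. Cache: [37 60 84]
  14. access 37: HIT. Next use of 37: step 21. Cache: [37 60 84]
  15. access 60: HIT. Next use of 60: step 16. Cache: [37 60 84]
  16. access 60: HIT. Next use of 60: step 17. Cache: [37 60 84]
  17. access 60: HIT. Next use of 60: step 19. Cache: [37 60 84]
  18. access 51: MISS. Cache: [37 60 84 51]
  19. access 60: HIT. Next use of 60: step 22. Cache: [37 60 84 51]
  20. access 84: HIT. Next use of 84: never. Cache: [37 60 84 51]
  21. access 37: HIT. Next use of 37: never. Cache: [37 60 84 51]
  22. access 60: HIT. Next use of 60: never. Cache: [37 60 84 51]
  23. access 49: MISS. Cache: [37 60 84 51 49]
  24. access 51: HIT. Next use of 51: never. Cache: [37 60 84 51 49]
  25. access 82: MISS, evict 37 (next use: never). Cache: [60 84 51 49 82]
Total: 19 hits, 6 misses, 1 evictions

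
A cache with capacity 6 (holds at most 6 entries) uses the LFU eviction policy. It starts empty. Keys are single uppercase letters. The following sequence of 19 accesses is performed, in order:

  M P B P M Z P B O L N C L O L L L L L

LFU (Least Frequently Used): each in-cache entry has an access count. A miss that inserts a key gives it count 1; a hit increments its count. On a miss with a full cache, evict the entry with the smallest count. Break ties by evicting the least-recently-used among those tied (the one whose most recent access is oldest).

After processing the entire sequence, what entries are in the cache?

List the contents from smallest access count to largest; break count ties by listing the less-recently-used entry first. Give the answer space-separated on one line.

LFU simulation (capacity=6):
  1. access M: MISS. Cache: [M(c=1)]
  2. access P: MISS. Cache: [M(c=1) P(c=1)]
  3. access B: MISS. Cache: [M(c=1) P(c=1) B(c=1)]
  4. access P: HIT, count now 2. Cache: [M(c=1) B(c=1) P(c=2)]
  5. access M: HIT, count now 2. Cache: [B(c=1) P(c=2) M(c=2)]
  6. access Z: MISS. Cache: [B(c=1) Z(c=1) P(c=2) M(c=2)]
  7. access P: HIT, count now 3. Cache: [B(c=1) Z(c=1) M(c=2) P(c=3)]
  8. access B: HIT, count now 2. Cache: [Z(c=1) M(c=2) B(c=2) P(c=3)]
  9. access O: MISS. Cache: [Z(c=1) O(c=1) M(c=2) B(c=2) P(c=3)]
  10. access L: MISS. Cache: [Z(c=1) O(c=1) L(c=1) M(c=2) B(c=2) P(c=3)]
  11. access N: MISS, evict Z(c=1). Cache: [O(c=1) L(c=1) N(c=1) M(c=2) B(c=2) P(c=3)]
  12. access C: MISS, evict O(c=1). Cache: [L(c=1) N(c=1) C(c=1) M(c=2) B(c=2) P(c=3)]
  13. access L: HIT, count now 2. Cache: [N(c=1) C(c=1) M(c=2) B(c=2) L(c=2) P(c=3)]
  14. access O: MISS, evict N(c=1). Cache: [C(c=1) O(c=1) M(c=2) B(c=2) L(c=2) P(c=3)]
  15. access L: HIT, count now 3. Cache: [C(c=1) O(c=1) M(c=2) B(c=2) P(c=3) L(c=3)]
  16. access L: HIT, count now 4. Cache: [C(c=1) O(c=1) M(c=2) B(c=2) P(c=3) L(c=4)]
  17. access L: HIT, count now 5. Cache: [C(c=1) O(c=1) M(c=2) B(c=2) P(c=3) L(c=5)]
  18. access L: HIT, count now 6. Cache: [C(c=1) O(c=1) M(c=2) B(c=2) P(c=3) L(c=6)]
  19. access L: HIT, count now 7. Cache: [C(c=1) O(c=1) M(c=2) B(c=2) P(c=3) L(c=7)]
Total: 10 hits, 9 misses, 3 evictions

Answer: C O M B P L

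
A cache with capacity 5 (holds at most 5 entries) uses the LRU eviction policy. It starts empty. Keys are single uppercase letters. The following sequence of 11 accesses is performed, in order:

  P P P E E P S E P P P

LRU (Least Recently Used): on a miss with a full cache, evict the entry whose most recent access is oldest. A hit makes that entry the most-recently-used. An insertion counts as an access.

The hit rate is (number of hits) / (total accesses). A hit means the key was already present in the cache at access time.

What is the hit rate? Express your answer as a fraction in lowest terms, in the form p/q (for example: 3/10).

Answer: 8/11

Derivation:
LRU simulation (capacity=5):
  1. access P: MISS. Cache (LRU->MRU): [P]
  2. access P: HIT. Cache (LRU->MRU): [P]
  3. access P: HIT. Cache (LRU->MRU): [P]
  4. access E: MISS. Cache (LRU->MRU): [P E]
  5. access E: HIT. Cache (LRU->MRU): [P E]
  6. access P: HIT. Cache (LRU->MRU): [E P]
  7. access S: MISS. Cache (LRU->MRU): [E P S]
  8. access E: HIT. Cache (LRU->MRU): [P S E]
  9. access P: HIT. Cache (LRU->MRU): [S E P]
  10. access P: HIT. Cache (LRU->MRU): [S E P]
  11. access P: HIT. Cache (LRU->MRU): [S E P]
Total: 8 hits, 3 misses, 0 evictions

Hit rate = 8/11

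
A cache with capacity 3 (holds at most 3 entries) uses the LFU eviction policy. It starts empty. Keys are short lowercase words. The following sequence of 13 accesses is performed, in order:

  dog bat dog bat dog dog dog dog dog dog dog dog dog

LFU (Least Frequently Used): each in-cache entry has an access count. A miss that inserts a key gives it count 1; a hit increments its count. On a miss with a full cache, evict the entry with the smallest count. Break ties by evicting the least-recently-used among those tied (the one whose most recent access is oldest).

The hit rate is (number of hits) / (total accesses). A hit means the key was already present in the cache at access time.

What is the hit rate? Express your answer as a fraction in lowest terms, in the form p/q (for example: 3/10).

Answer: 11/13

Derivation:
LFU simulation (capacity=3):
  1. access dog: MISS. Cache: [dog(c=1)]
  2. access bat: MISS. Cache: [dog(c=1) bat(c=1)]
  3. access dog: HIT, count now 2. Cache: [bat(c=1) dog(c=2)]
  4. access bat: HIT, count now 2. Cache: [dog(c=2) bat(c=2)]
  5. access dog: HIT, count now 3. Cache: [bat(c=2) dog(c=3)]
  6. access dog: HIT, count now 4. Cache: [bat(c=2) dog(c=4)]
  7. access dog: HIT, count now 5. Cache: [bat(c=2) dog(c=5)]
  8. access dog: HIT, count now 6. Cache: [bat(c=2) dog(c=6)]
  9. access dog: HIT, count now 7. Cache: [bat(c=2) dog(c=7)]
  10. access dog: HIT, count now 8. Cache: [bat(c=2) dog(c=8)]
  11. access dog: HIT, count now 9. Cache: [bat(c=2) dog(c=9)]
  12. access dog: HIT, count now 10. Cache: [bat(c=2) dog(c=10)]
  13. access dog: HIT, count now 11. Cache: [bat(c=2) dog(c=11)]
Total: 11 hits, 2 misses, 0 evictions

Hit rate = 11/13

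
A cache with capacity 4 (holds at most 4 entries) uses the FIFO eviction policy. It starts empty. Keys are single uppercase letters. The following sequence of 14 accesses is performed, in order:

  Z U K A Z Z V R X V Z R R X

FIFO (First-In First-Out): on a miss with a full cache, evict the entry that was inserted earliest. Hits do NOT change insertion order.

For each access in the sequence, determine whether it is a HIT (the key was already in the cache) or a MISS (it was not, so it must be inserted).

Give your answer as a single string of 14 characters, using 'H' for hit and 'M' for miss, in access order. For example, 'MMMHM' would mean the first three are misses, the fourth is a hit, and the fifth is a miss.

FIFO simulation (capacity=4):
  1. access Z: MISS. Cache (old->new): [Z]
  2. access U: MISS. Cache (old->new): [Z U]
  3. access K: MISS. Cache (old->new): [Z U K]
  4. access A: MISS. Cache (old->new): [Z U K A]
  5. access Z: HIT. Cache (old->new): [Z U K A]
  6. access Z: HIT. Cache (old->new): [Z U K A]
  7. access V: MISS, evict Z. Cache (old->new): [U K A V]
  8. access R: MISS, evict U. Cache (old->new): [K A V R]
  9. access X: MISS, evict K. Cache (old->new): [A V R X]
  10. access V: HIT. Cache (old->new): [A V R X]
  11. access Z: MISS, evict A. Cache (old->new): [V R X Z]
  12. access R: HIT. Cache (old->new): [V R X Z]
  13. access R: HIT. Cache (old->new): [V R X Z]
  14. access X: HIT. Cache (old->new): [V R X Z]
Total: 6 hits, 8 misses, 4 evictions

Answer: MMMMHHMMMHMHHH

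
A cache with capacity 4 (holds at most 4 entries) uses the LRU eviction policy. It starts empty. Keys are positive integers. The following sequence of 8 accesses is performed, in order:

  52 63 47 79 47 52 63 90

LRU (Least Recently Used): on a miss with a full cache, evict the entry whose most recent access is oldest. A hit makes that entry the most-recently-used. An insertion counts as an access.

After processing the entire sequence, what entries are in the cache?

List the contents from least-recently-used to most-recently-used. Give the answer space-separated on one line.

Answer: 47 52 63 90

Derivation:
LRU simulation (capacity=4):
  1. access 52: MISS. Cache (LRU->MRU): [52]
  2. access 63: MISS. Cache (LRU->MRU): [52 63]
  3. access 47: MISS. Cache (LRU->MRU): [52 63 47]
  4. access 79: MISS. Cache (LRU->MRU): [52 63 47 79]
  5. access 47: HIT. Cache (LRU->MRU): [52 63 79 47]
  6. access 52: HIT. Cache (LRU->MRU): [63 79 47 52]
  7. access 63: HIT. Cache (LRU->MRU): [79 47 52 63]
  8. access 90: MISS, evict 79. Cache (LRU->MRU): [47 52 63 90]
Total: 3 hits, 5 misses, 1 evictions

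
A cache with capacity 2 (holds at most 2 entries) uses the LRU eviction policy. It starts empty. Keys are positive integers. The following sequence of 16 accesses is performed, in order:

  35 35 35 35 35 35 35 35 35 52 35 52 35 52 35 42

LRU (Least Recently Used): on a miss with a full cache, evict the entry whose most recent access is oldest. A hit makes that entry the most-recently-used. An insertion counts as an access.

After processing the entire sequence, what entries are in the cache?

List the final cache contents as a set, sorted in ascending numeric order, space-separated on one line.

Answer: 35 42

Derivation:
LRU simulation (capacity=2):
  1. access 35: MISS. Cache (LRU->MRU): [35]
  2. access 35: HIT. Cache (LRU->MRU): [35]
  3. access 35: HIT. Cache (LRU->MRU): [35]
  4. access 35: HIT. Cache (LRU->MRU): [35]
  5. access 35: HIT. Cache (LRU->MRU): [35]
  6. access 35: HIT. Cache (LRU->MRU): [35]
  7. access 35: HIT. Cache (LRU->MRU): [35]
  8. access 35: HIT. Cache (LRU->MRU): [35]
  9. access 35: HIT. Cache (LRU->MRU): [35]
  10. access 52: MISS. Cache (LRU->MRU): [35 52]
  11. access 35: HIT. Cache (LRU->MRU): [52 35]
  12. access 52: HIT. Cache (LRU->MRU): [35 52]
  13. access 35: HIT. Cache (LRU->MRU): [52 35]
  14. access 52: HIT. Cache (LRU->MRU): [35 52]
  15. access 35: HIT. Cache (LRU->MRU): [52 35]
  16. access 42: MISS, evict 52. Cache (LRU->MRU): [35 42]
Total: 13 hits, 3 misses, 1 evictions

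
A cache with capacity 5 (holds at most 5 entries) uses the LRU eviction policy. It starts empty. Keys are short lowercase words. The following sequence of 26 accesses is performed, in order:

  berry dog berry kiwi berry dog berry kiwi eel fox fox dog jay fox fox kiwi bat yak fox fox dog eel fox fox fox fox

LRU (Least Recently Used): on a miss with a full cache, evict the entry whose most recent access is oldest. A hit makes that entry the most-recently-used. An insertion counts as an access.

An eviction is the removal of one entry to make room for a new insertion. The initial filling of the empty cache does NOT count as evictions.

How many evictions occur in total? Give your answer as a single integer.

LRU simulation (capacity=5):
  1. access berry: MISS. Cache (LRU->MRU): [berry]
  2. access dog: MISS. Cache (LRU->MRU): [berry dog]
  3. access berry: HIT. Cache (LRU->MRU): [dog berry]
  4. access kiwi: MISS. Cache (LRU->MRU): [dog berry kiwi]
  5. access berry: HIT. Cache (LRU->MRU): [dog kiwi berry]
  6. access dog: HIT. Cache (LRU->MRU): [kiwi berry dog]
  7. access berry: HIT. Cache (LRU->MRU): [kiwi dog berry]
  8. access kiwi: HIT. Cache (LRU->MRU): [dog berry kiwi]
  9. access eel: MISS. Cache (LRU->MRU): [dog berry kiwi eel]
  10. access fox: MISS. Cache (LRU->MRU): [dog berry kiwi eel fox]
  11. access fox: HIT. Cache (LRU->MRU): [dog berry kiwi eel fox]
  12. access dog: HIT. Cache (LRU->MRU): [berry kiwi eel fox dog]
  13. access jay: MISS, evict berry. Cache (LRU->MRU): [kiwi eel fox dog jay]
  14. access fox: HIT. Cache (LRU->MRU): [kiwi eel dog jay fox]
  15. access fox: HIT. Cache (LRU->MRU): [kiwi eel dog jay fox]
  16. access kiwi: HIT. Cache (LRU->MRU): [eel dog jay fox kiwi]
  17. access bat: MISS, evict eel. Cache (LRU->MRU): [dog jay fox kiwi bat]
  18. access yak: MISS, evict dog. Cache (LRU->MRU): [jay fox kiwi bat yak]
  19. access fox: HIT. Cache (LRU->MRU): [jay kiwi bat yak fox]
  20. access fox: HIT. Cache (LRU->MRU): [jay kiwi bat yak fox]
  21. access dog: MISS, evict jay. Cache (LRU->MRU): [kiwi bat yak fox dog]
  22. access eel: MISS, evict kiwi. Cache (LRU->MRU): [bat yak fox dog eel]
  23. access fox: HIT. Cache (LRU->MRU): [bat yak dog eel fox]
  24. access fox: HIT. Cache (LRU->MRU): [bat yak dog eel fox]
  25. access fox: HIT. Cache (LRU->MRU): [bat yak dog eel fox]
  26. access fox: HIT. Cache (LRU->MRU): [bat yak dog eel fox]
Total: 16 hits, 10 misses, 5 evictions

Answer: 5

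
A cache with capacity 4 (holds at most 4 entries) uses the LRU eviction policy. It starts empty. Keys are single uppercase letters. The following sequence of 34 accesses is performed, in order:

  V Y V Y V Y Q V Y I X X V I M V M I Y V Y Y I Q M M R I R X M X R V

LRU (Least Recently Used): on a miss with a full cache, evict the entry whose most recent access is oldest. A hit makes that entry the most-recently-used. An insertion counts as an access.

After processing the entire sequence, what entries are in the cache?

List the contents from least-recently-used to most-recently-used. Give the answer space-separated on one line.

LRU simulation (capacity=4):
  1. access V: MISS. Cache (LRU->MRU): [V]
  2. access Y: MISS. Cache (LRU->MRU): [V Y]
  3. access V: HIT. Cache (LRU->MRU): [Y V]
  4. access Y: HIT. Cache (LRU->MRU): [V Y]
  5. access V: HIT. Cache (LRU->MRU): [Y V]
  6. access Y: HIT. Cache (LRU->MRU): [V Y]
  7. access Q: MISS. Cache (LRU->MRU): [V Y Q]
  8. access V: HIT. Cache (LRU->MRU): [Y Q V]
  9. access Y: HIT. Cache (LRU->MRU): [Q V Y]
  10. access I: MISS. Cache (LRU->MRU): [Q V Y I]
  11. access X: MISS, evict Q. Cache (LRU->MRU): [V Y I X]
  12. access X: HIT. Cache (LRU->MRU): [V Y I X]
  13. access V: HIT. Cache (LRU->MRU): [Y I X V]
  14. access I: HIT. Cache (LRU->MRU): [Y X V I]
  15. access M: MISS, evict Y. Cache (LRU->MRU): [X V I M]
  16. access V: HIT. Cache (LRU->MRU): [X I M V]
  17. access M: HIT. Cache (LRU->MRU): [X I V M]
  18. access I: HIT. Cache (LRU->MRU): [X V M I]
  19. access Y: MISS, evict X. Cache (LRU->MRU): [V M I Y]
  20. access V: HIT. Cache (LRU->MRU): [M I Y V]
  21. access Y: HIT. Cache (LRU->MRU): [M I V Y]
  22. access Y: HIT. Cache (LRU->MRU): [M I V Y]
  23. access I: HIT. Cache (LRU->MRU): [M V Y I]
  24. access Q: MISS, evict M. Cache (LRU->MRU): [V Y I Q]
  25. access M: MISS, evict V. Cache (LRU->MRU): [Y I Q M]
  26. access M: HIT. Cache (LRU->MRU): [Y I Q M]
  27. access R: MISS, evict Y. Cache (LRU->MRU): [I Q M R]
  28. access I: HIT. Cache (LRU->MRU): [Q M R I]
  29. access R: HIT. Cache (LRU->MRU): [Q M I R]
  30. access X: MISS, evict Q. Cache (LRU->MRU): [M I R X]
  31. access M: HIT. Cache (LRU->MRU): [I R X M]
  32. access X: HIT. Cache (LRU->MRU): [I R M X]
  33. access R: HIT. Cache (LRU->MRU): [I M X R]
  34. access V: MISS, evict I. Cache (LRU->MRU): [M X R V]
Total: 22 hits, 12 misses, 8 evictions

Answer: M X R V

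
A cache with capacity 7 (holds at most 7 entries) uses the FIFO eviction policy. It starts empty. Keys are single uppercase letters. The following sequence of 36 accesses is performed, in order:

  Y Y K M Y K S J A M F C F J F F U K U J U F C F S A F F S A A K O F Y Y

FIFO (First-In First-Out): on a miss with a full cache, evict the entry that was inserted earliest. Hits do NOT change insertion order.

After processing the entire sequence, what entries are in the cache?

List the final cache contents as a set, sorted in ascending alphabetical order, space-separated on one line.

Answer: A C F K O U Y

Derivation:
FIFO simulation (capacity=7):
  1. access Y: MISS. Cache (old->new): [Y]
  2. access Y: HIT. Cache (old->new): [Y]
  3. access K: MISS. Cache (old->new): [Y K]
  4. access M: MISS. Cache (old->new): [Y K M]
  5. access Y: HIT. Cache (old->new): [Y K M]
  6. access K: HIT. Cache (old->new): [Y K M]
  7. access S: MISS. Cache (old->new): [Y K M S]
  8. access J: MISS. Cache (old->new): [Y K M S J]
  9. access A: MISS. Cache (old->new): [Y K M S J A]
  10. access M: HIT. Cache (old->new): [Y K M S J A]
  11. access F: MISS. Cache (old->new): [Y K M S J A F]
  12. access C: MISS, evict Y. Cache (old->new): [K M S J A F C]
  13. access F: HIT. Cache (old->new): [K M S J A F C]
  14. access J: HIT. Cache (old->new): [K M S J A F C]
  15. access F: HIT. Cache (old->new): [K M S J A F C]
  16. access F: HIT. Cache (old->new): [K M S J A F C]
  17. access U: MISS, evict K. Cache (old->new): [M S J A F C U]
  18. access K: MISS, evict M. Cache (old->new): [S J A F C U K]
  19. access U: HIT. Cache (old->new): [S J A F C U K]
  20. access J: HIT. Cache (old->new): [S J A F C U K]
  21. access U: HIT. Cache (old->new): [S J A F C U K]
  22. access F: HIT. Cache (old->new): [S J A F C U K]
  23. access C: HIT. Cache (old->new): [S J A F C U K]
  24. access F: HIT. Cache (old->new): [S J A F C U K]
  25. access S: HIT. Cache (old->new): [S J A F C U K]
  26. access A: HIT. Cache (old->new): [S J A F C U K]
  27. access F: HIT. Cache (old->new): [S J A F C U K]
  28. access F: HIT. Cache (old->new): [S J A F C U K]
  29. access S: HIT. Cache (old->new): [S J A F C U K]
  30. access A: HIT. Cache (old->new): [S J A F C U K]
  31. access A: HIT. Cache (old->new): [S J A F C U K]
  32. access K: HIT. Cache (old->new): [S J A F C U K]
  33. access O: MISS, evict S. Cache (old->new): [J A F C U K O]
  34. access F: HIT. Cache (old->new): [J A F C U K O]
  35. access Y: MISS, evict J. Cache (old->new): [A F C U K O Y]
  36. access Y: HIT. Cache (old->new): [A F C U K O Y]
Total: 24 hits, 12 misses, 5 evictions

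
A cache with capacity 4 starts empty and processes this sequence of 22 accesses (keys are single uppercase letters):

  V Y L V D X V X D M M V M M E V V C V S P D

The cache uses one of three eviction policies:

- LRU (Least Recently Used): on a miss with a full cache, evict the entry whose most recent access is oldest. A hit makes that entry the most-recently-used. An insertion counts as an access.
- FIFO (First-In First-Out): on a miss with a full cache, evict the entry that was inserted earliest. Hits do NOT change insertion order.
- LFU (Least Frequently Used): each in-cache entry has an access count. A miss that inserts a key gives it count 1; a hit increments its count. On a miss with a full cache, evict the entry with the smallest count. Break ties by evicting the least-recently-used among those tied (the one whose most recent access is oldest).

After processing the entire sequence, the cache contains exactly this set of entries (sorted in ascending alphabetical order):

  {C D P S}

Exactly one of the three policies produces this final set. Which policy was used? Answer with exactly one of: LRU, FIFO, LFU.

Answer: FIFO

Derivation:
Simulating under each policy and comparing final sets:
  LRU: final set = {D P S V} -> differs
  FIFO: final set = {C D P S} -> MATCHES target
  LFU: final set = {D M P V} -> differs
Only FIFO produces the target set.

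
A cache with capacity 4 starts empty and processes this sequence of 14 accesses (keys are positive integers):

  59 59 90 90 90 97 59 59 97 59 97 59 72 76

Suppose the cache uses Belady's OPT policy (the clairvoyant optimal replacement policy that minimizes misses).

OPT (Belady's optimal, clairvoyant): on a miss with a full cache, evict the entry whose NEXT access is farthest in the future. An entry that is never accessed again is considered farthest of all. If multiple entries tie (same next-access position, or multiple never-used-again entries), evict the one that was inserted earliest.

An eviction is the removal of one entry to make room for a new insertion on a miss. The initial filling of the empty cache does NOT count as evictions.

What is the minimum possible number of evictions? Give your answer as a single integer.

Answer: 1

Derivation:
OPT (Belady) simulation (capacity=4):
  1. access 59: MISS. Cache: [59]
  2. access 59: HIT. Next use of 59: step 7. Cache: [59]
  3. access 90: MISS. Cache: [59 90]
  4. access 90: HIT. Next use of 90: step 5. Cache: [59 90]
  5. access 90: HIT. Next use of 90: never. Cache: [59 90]
  6. access 97: MISS. Cache: [59 90 97]
  7. access 59: HIT. Next use of 59: step 8. Cache: [59 90 97]
  8. access 59: HIT. Next use of 59: step 10. Cache: [59 90 97]
  9. access 97: HIT. Next use of 97: step 11. Cache: [59 90 97]
  10. access 59: HIT. Next use of 59: step 12. Cache: [59 90 97]
  11. access 97: HIT. Next use of 97: never. Cache: [59 90 97]
  12. access 59: HIT. Next use of 59: never. Cache: [59 90 97]
  13. access 72: MISS. Cache: [59 90 97 72]
  14. access 76: MISS, evict 59 (next use: never). Cache: [90 97 72 76]
Total: 9 hits, 5 misses, 1 evictions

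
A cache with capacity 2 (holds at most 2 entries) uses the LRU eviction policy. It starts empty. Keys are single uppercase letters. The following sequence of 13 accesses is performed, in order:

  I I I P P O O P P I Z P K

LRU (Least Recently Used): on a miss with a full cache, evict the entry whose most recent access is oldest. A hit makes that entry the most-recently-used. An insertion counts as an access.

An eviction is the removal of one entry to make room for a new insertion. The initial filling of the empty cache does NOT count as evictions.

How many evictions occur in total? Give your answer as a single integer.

Answer: 5

Derivation:
LRU simulation (capacity=2):
  1. access I: MISS. Cache (LRU->MRU): [I]
  2. access I: HIT. Cache (LRU->MRU): [I]
  3. access I: HIT. Cache (LRU->MRU): [I]
  4. access P: MISS. Cache (LRU->MRU): [I P]
  5. access P: HIT. Cache (LRU->MRU): [I P]
  6. access O: MISS, evict I. Cache (LRU->MRU): [P O]
  7. access O: HIT. Cache (LRU->MRU): [P O]
  8. access P: HIT. Cache (LRU->MRU): [O P]
  9. access P: HIT. Cache (LRU->MRU): [O P]
  10. access I: MISS, evict O. Cache (LRU->MRU): [P I]
  11. access Z: MISS, evict P. Cache (LRU->MRU): [I Z]
  12. access P: MISS, evict I. Cache (LRU->MRU): [Z P]
  13. access K: MISS, evict Z. Cache (LRU->MRU): [P K]
Total: 6 hits, 7 misses, 5 evictions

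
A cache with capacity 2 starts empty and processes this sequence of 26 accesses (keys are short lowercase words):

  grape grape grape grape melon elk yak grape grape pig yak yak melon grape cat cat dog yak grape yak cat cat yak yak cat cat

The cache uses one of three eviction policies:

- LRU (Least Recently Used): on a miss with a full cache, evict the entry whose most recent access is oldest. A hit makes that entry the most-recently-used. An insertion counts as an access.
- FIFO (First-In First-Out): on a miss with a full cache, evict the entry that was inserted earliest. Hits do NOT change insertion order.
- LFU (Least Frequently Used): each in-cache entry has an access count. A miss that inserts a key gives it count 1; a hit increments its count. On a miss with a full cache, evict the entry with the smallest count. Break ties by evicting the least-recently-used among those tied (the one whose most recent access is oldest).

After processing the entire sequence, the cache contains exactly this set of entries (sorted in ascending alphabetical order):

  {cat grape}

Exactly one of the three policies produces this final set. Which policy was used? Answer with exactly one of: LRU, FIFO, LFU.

Simulating under each policy and comparing final sets:
  LRU: final set = {cat yak} -> differs
  FIFO: final set = {cat yak} -> differs
  LFU: final set = {cat grape} -> MATCHES target
Only LFU produces the target set.

Answer: LFU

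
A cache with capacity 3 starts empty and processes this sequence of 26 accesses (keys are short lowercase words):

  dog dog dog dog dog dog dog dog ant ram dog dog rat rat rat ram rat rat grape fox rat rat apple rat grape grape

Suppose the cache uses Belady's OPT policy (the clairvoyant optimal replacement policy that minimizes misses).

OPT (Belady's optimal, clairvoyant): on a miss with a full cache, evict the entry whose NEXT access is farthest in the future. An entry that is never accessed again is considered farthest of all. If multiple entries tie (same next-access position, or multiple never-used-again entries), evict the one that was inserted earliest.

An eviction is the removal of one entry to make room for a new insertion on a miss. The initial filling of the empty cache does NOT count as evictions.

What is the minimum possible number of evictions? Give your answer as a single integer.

Answer: 4

Derivation:
OPT (Belady) simulation (capacity=3):
  1. access dog: MISS. Cache: [dog]
  2. access dog: HIT. Next use of dog: step 3. Cache: [dog]
  3. access dog: HIT. Next use of dog: step 4. Cache: [dog]
  4. access dog: HIT. Next use of dog: step 5. Cache: [dog]
  5. access dog: HIT. Next use of dog: step 6. Cache: [dog]
  6. access dog: HIT. Next use of dog: step 7. Cache: [dog]
  7. access dog: HIT. Next use of dog: step 8. Cache: [dog]
  8. access dog: HIT. Next use of dog: step 11. Cache: [dog]
  9. access ant: MISS. Cache: [dog ant]
  10. access ram: MISS. Cache: [dog ant ram]
  11. access dog: HIT. Next use of dog: step 12. Cache: [dog ant ram]
  12. access dog: HIT. Next use of dog: never. Cache: [dog ant ram]
  13. access rat: MISS, evict dog (next use: never). Cache: [ant ram rat]
  14. access rat: HIT. Next use of rat: step 15. Cache: [ant ram rat]
  15. access rat: HIT. Next use of rat: step 17. Cache: [ant ram rat]
  16. access ram: HIT. Next use of ram: never. Cache: [ant ram rat]
  17. access rat: HIT. Next use of rat: step 18. Cache: [ant ram rat]
  18. access rat: HIT. Next use of rat: step 21. Cache: [ant ram rat]
  19. access grape: MISS, evict ant (next use: never). Cache: [ram rat grape]
  20. access fox: MISS, evict ram (next use: never). Cache: [rat grape fox]
  21. access rat: HIT. Next use of rat: step 22. Cache: [rat grape fox]
  22. access rat: HIT. Next use of rat: step 24. Cache: [rat grape fox]
  23. access apple: MISS, evict fox (next use: never). Cache: [rat grape apple]
  24. access rat: HIT. Next use of rat: never. Cache: [rat grape apple]
  25. access grape: HIT. Next use of grape: step 26. Cache: [rat grape apple]
  26. access grape: HIT. Next use of grape: never. Cache: [rat grape apple]
Total: 19 hits, 7 misses, 4 evictions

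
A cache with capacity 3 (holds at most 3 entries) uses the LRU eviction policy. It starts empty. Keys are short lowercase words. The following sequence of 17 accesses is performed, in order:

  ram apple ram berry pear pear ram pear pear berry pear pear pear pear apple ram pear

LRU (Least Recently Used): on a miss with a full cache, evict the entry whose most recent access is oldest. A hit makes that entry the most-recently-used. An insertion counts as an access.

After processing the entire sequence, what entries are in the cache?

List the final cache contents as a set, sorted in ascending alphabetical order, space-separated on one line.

LRU simulation (capacity=3):
  1. access ram: MISS. Cache (LRU->MRU): [ram]
  2. access apple: MISS. Cache (LRU->MRU): [ram apple]
  3. access ram: HIT. Cache (LRU->MRU): [apple ram]
  4. access berry: MISS. Cache (LRU->MRU): [apple ram berry]
  5. access pear: MISS, evict apple. Cache (LRU->MRU): [ram berry pear]
  6. access pear: HIT. Cache (LRU->MRU): [ram berry pear]
  7. access ram: HIT. Cache (LRU->MRU): [berry pear ram]
  8. access pear: HIT. Cache (LRU->MRU): [berry ram pear]
  9. access pear: HIT. Cache (LRU->MRU): [berry ram pear]
  10. access berry: HIT. Cache (LRU->MRU): [ram pear berry]
  11. access pear: HIT. Cache (LRU->MRU): [ram berry pear]
  12. access pear: HIT. Cache (LRU->MRU): [ram berry pear]
  13. access pear: HIT. Cache (LRU->MRU): [ram berry pear]
  14. access pear: HIT. Cache (LRU->MRU): [ram berry pear]
  15. access apple: MISS, evict ram. Cache (LRU->MRU): [berry pear apple]
  16. access ram: MISS, evict berry. Cache (LRU->MRU): [pear apple ram]
  17. access pear: HIT. Cache (LRU->MRU): [apple ram pear]
Total: 11 hits, 6 misses, 3 evictions

Answer: apple pear ram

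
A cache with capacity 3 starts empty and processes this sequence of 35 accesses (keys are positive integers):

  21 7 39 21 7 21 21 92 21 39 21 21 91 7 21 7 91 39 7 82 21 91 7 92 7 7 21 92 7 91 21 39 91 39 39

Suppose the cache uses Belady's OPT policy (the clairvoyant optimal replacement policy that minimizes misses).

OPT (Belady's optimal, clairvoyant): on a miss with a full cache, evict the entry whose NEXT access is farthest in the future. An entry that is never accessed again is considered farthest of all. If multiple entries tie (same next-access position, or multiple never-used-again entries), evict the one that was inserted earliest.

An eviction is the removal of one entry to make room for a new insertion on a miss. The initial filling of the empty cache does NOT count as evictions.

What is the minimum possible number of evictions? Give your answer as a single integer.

OPT (Belady) simulation (capacity=3):
  1. access 21: MISS. Cache: [21]
  2. access 7: MISS. Cache: [21 7]
  3. access 39: MISS. Cache: [21 7 39]
  4. access 21: HIT. Next use of 21: step 6. Cache: [21 7 39]
  5. access 7: HIT. Next use of 7: step 14. Cache: [21 7 39]
  6. access 21: HIT. Next use of 21: step 7. Cache: [21 7 39]
  7. access 21: HIT. Next use of 21: step 9. Cache: [21 7 39]
  8. access 92: MISS, evict 7 (next use: step 14). Cache: [21 39 92]
  9. access 21: HIT. Next use of 21: step 11. Cache: [21 39 92]
  10. access 39: HIT. Next use of 39: step 18. Cache: [21 39 92]
  11. access 21: HIT. Next use of 21: step 12. Cache: [21 39 92]
  12. access 21: HIT. Next use of 21: step 15. Cache: [21 39 92]
  13. access 91: MISS, evict 92 (next use: step 24). Cache: [21 39 91]
  14. access 7: MISS, evict 39 (next use: step 18). Cache: [21 91 7]
  15. access 21: HIT. Next use of 21: step 21. Cache: [21 91 7]
  16. access 7: HIT. Next use of 7: step 19. Cache: [21 91 7]
  17. access 91: HIT. Next use of 91: step 22. Cache: [21 91 7]
  18. access 39: MISS, evict 91 (next use: step 22). Cache: [21 7 39]
  19. access 7: HIT. Next use of 7: step 23. Cache: [21 7 39]
  20. access 82: MISS, evict 39 (next use: step 32). Cache: [21 7 82]
  21. access 21: HIT. Next use of 21: step 27. Cache: [21 7 82]
  22. access 91: MISS, evict 82 (next use: never). Cache: [21 7 91]
  23. access 7: HIT. Next use of 7: step 25. Cache: [21 7 91]
  24. access 92: MISS, evict 91 (next use: step 30). Cache: [21 7 92]
  25. access 7: HIT. Next use of 7: step 26. Cache: [21 7 92]
  26. access 7: HIT. Next use of 7: step 29. Cache: [21 7 92]
  27. access 21: HIT. Next use of 21: step 31. Cache: [21 7 92]
  28. access 92: HIT. Next use of 92: never. Cache: [21 7 92]
  29. access 7: HIT. Next use of 7: never. Cache: [21 7 92]
  30. access 91: MISS, evict 7 (next use: never). Cache: [21 92 91]
  31. access 21: HIT. Next use of 21: never. Cache: [21 92 91]
  32. access 39: MISS, evict 21 (next use: never). Cache: [92 91 39]
  33. access 91: HIT. Next use of 91: never. Cache: [92 91 39]
  34. access 39: HIT. Next use of 39: step 35. Cache: [92 91 39]
  35. access 39: HIT. Next use of 39: never. Cache: [92 91 39]
Total: 23 hits, 12 misses, 9 evictions

Answer: 9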